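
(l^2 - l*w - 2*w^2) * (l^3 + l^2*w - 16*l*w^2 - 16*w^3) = l^5 - 19*l^3*w^2 - 2*l^2*w^3 + 48*l*w^4 + 32*w^5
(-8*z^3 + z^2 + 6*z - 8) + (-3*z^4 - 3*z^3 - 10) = -3*z^4 - 11*z^3 + z^2 + 6*z - 18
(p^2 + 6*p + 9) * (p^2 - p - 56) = p^4 + 5*p^3 - 53*p^2 - 345*p - 504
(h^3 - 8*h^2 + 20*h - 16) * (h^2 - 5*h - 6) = h^5 - 13*h^4 + 54*h^3 - 68*h^2 - 40*h + 96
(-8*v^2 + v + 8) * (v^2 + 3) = -8*v^4 + v^3 - 16*v^2 + 3*v + 24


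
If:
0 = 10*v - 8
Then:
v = 4/5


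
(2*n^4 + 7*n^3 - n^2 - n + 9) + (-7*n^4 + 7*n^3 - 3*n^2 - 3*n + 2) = -5*n^4 + 14*n^3 - 4*n^2 - 4*n + 11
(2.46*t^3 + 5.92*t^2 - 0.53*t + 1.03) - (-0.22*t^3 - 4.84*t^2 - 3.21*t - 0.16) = 2.68*t^3 + 10.76*t^2 + 2.68*t + 1.19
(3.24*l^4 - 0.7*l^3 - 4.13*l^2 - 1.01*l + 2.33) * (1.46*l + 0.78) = 4.7304*l^5 + 1.5052*l^4 - 6.5758*l^3 - 4.696*l^2 + 2.614*l + 1.8174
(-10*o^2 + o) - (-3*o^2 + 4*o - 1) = -7*o^2 - 3*o + 1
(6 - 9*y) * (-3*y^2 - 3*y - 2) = 27*y^3 + 9*y^2 - 12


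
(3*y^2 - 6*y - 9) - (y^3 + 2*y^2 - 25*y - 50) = -y^3 + y^2 + 19*y + 41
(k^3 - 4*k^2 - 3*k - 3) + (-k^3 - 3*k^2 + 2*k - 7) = -7*k^2 - k - 10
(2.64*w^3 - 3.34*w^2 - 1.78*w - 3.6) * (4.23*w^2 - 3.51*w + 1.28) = 11.1672*w^5 - 23.3946*w^4 + 7.5732*w^3 - 13.2554*w^2 + 10.3576*w - 4.608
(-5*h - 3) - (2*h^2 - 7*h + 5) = -2*h^2 + 2*h - 8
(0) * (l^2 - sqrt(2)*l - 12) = 0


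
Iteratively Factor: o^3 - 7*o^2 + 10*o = (o)*(o^2 - 7*o + 10) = o*(o - 2)*(o - 5)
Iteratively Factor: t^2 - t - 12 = (t - 4)*(t + 3)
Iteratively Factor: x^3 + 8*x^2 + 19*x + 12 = (x + 4)*(x^2 + 4*x + 3) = (x + 3)*(x + 4)*(x + 1)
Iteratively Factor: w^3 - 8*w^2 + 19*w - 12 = (w - 4)*(w^2 - 4*w + 3) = (w - 4)*(w - 3)*(w - 1)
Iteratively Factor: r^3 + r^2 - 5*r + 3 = (r - 1)*(r^2 + 2*r - 3) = (r - 1)*(r + 3)*(r - 1)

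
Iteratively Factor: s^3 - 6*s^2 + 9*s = (s)*(s^2 - 6*s + 9) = s*(s - 3)*(s - 3)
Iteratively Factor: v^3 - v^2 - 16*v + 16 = (v - 1)*(v^2 - 16) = (v - 1)*(v + 4)*(v - 4)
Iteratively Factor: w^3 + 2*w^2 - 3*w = (w + 3)*(w^2 - w) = (w - 1)*(w + 3)*(w)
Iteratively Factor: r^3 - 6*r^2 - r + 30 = (r - 5)*(r^2 - r - 6) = (r - 5)*(r - 3)*(r + 2)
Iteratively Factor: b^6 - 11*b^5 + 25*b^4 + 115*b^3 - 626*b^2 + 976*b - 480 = (b - 5)*(b^5 - 6*b^4 - 5*b^3 + 90*b^2 - 176*b + 96) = (b - 5)*(b + 4)*(b^4 - 10*b^3 + 35*b^2 - 50*b + 24) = (b - 5)*(b - 1)*(b + 4)*(b^3 - 9*b^2 + 26*b - 24) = (b - 5)*(b - 3)*(b - 1)*(b + 4)*(b^2 - 6*b + 8) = (b - 5)*(b - 3)*(b - 2)*(b - 1)*(b + 4)*(b - 4)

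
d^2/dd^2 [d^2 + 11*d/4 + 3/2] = 2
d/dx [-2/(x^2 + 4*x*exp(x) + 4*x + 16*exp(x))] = 4*(2*x*exp(x) + x + 10*exp(x) + 2)/(x^2 + 4*x*exp(x) + 4*x + 16*exp(x))^2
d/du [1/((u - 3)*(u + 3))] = -2*u/(u^4 - 18*u^2 + 81)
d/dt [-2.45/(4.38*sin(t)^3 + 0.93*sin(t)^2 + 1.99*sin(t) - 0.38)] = (32.193*sin(t)^2 + 4.557*sin(t) + 4.8755)*cos(t)/(4.38*sin(t)^3 + 0.93*sin(t)^2 + 1.99*sin(t) - 0.38)^2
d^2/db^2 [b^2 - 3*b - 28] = 2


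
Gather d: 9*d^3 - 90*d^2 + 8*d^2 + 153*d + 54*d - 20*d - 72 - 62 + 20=9*d^3 - 82*d^2 + 187*d - 114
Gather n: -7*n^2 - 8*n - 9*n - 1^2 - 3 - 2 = -7*n^2 - 17*n - 6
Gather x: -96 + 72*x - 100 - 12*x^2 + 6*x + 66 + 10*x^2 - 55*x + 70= -2*x^2 + 23*x - 60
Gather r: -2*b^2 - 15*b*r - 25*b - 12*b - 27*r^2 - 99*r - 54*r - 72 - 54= -2*b^2 - 37*b - 27*r^2 + r*(-15*b - 153) - 126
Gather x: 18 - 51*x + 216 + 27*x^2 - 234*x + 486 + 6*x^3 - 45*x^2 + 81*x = 6*x^3 - 18*x^2 - 204*x + 720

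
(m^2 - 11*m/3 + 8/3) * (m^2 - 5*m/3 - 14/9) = m^4 - 16*m^3/3 + 65*m^2/9 + 34*m/27 - 112/27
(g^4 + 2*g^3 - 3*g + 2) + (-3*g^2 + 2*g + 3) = g^4 + 2*g^3 - 3*g^2 - g + 5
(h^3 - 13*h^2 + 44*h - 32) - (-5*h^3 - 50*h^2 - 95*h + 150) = 6*h^3 + 37*h^2 + 139*h - 182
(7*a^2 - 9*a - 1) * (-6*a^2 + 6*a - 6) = -42*a^4 + 96*a^3 - 90*a^2 + 48*a + 6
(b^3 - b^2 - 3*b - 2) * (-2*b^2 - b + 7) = -2*b^5 + b^4 + 14*b^3 - 19*b - 14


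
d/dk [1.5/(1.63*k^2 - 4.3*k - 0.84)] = (6.45 - 4.89*k)/(-1.63*k^2 + 4.3*k + 0.84)^2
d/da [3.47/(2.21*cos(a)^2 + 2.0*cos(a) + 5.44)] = (15.3374*cos(a) + 6.94)*sin(a)/(2.21*cos(a)^2 + 2.0*cos(a) + 5.44)^2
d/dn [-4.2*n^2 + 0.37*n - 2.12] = 0.37 - 8.4*n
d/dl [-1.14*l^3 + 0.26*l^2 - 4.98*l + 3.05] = -3.42*l^2 + 0.52*l - 4.98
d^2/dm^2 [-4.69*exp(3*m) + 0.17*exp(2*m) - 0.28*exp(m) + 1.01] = (-42.21*exp(2*m) + 0.68*exp(m) - 0.28)*exp(m)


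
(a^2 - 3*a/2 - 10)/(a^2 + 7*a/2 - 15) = (2*a^2 - 3*a - 20)/(2*a^2 + 7*a - 30)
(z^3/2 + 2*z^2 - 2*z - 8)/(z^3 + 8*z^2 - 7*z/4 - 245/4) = 2*(z^3 + 4*z^2 - 4*z - 16)/(4*z^3 + 32*z^2 - 7*z - 245)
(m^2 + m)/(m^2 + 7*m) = (m + 1)/(m + 7)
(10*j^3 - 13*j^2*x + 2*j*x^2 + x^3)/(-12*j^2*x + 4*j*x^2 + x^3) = (-5*j^2 + 4*j*x + x^2)/(x*(6*j + x))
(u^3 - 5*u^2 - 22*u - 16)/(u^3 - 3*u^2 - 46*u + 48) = (u^2 + 3*u + 2)/(u^2 + 5*u - 6)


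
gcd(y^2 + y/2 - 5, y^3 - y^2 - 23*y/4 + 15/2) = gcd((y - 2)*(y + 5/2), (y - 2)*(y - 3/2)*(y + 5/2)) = y^2 + y/2 - 5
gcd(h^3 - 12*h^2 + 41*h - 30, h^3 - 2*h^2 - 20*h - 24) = h - 6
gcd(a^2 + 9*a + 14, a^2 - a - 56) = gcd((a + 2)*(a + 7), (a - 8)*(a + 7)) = a + 7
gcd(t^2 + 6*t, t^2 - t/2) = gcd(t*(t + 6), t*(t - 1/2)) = t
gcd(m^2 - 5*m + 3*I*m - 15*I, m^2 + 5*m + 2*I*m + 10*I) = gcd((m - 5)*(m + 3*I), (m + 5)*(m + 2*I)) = 1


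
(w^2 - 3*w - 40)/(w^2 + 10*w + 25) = (w - 8)/(w + 5)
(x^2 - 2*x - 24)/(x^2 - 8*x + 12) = (x + 4)/(x - 2)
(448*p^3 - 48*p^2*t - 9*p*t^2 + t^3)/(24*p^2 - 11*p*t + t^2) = (56*p^2 + p*t - t^2)/(3*p - t)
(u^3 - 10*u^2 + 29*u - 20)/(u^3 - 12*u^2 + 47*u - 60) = (u - 1)/(u - 3)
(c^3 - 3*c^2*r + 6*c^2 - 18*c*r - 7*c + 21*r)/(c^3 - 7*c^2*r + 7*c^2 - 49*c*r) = (-c^2 + 3*c*r + c - 3*r)/(c*(-c + 7*r))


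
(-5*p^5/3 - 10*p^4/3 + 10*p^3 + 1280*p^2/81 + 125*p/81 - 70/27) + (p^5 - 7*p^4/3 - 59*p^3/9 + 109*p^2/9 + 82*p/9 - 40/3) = -2*p^5/3 - 17*p^4/3 + 31*p^3/9 + 2261*p^2/81 + 863*p/81 - 430/27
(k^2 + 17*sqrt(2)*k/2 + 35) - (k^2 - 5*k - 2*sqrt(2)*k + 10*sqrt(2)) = 5*k + 21*sqrt(2)*k/2 - 10*sqrt(2) + 35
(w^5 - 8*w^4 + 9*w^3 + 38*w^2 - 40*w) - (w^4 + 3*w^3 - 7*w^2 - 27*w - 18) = w^5 - 9*w^4 + 6*w^3 + 45*w^2 - 13*w + 18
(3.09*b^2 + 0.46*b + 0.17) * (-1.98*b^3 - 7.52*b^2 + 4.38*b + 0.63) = -6.1182*b^5 - 24.1476*b^4 + 9.7384*b^3 + 2.6831*b^2 + 1.0344*b + 0.1071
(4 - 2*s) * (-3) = 6*s - 12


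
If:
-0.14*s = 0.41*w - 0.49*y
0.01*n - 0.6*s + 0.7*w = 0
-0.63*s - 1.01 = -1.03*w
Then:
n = 21.5478260869565*y - 86.3204968944099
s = 1.25391304347826*y - 1.0288198757764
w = 0.76695652173913*y + 0.351304347826087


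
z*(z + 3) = z^2 + 3*z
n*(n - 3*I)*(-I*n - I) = -I*n^3 - 3*n^2 - I*n^2 - 3*n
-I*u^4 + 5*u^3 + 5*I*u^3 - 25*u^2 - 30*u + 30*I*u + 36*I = (u - 6)*(u - I)*(u + 6*I)*(-I*u - I)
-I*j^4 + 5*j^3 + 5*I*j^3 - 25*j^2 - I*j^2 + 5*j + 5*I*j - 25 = (j - 5)*(j - I)*(j + 5*I)*(-I*j + 1)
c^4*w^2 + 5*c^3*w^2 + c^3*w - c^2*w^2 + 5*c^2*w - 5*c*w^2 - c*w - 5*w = (c - 1)*(c + 5)*(c*w + 1)*(c*w + w)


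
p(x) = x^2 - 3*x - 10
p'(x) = 2*x - 3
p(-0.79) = -7.01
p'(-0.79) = -4.58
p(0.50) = -11.25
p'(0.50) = -2.00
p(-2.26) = 1.89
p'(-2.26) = -7.52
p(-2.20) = 1.44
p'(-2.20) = -7.40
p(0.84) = -11.81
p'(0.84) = -1.32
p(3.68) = -7.50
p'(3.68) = 4.36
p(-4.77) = 27.06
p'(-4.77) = -12.54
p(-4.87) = 28.33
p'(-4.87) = -12.74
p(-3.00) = 8.00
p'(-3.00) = -9.00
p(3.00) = -10.00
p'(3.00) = 3.00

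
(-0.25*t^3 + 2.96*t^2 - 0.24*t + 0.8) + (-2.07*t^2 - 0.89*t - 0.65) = -0.25*t^3 + 0.89*t^2 - 1.13*t + 0.15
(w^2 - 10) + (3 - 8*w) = w^2 - 8*w - 7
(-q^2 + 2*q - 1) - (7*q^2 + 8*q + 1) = -8*q^2 - 6*q - 2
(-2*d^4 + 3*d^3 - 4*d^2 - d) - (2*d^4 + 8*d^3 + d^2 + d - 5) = -4*d^4 - 5*d^3 - 5*d^2 - 2*d + 5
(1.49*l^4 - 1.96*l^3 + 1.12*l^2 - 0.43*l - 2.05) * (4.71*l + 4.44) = 7.0179*l^5 - 2.616*l^4 - 3.4272*l^3 + 2.9475*l^2 - 11.5647*l - 9.102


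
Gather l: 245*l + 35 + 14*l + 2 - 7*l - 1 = 252*l + 36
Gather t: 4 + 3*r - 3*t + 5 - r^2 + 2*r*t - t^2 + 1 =-r^2 + 3*r - t^2 + t*(2*r - 3) + 10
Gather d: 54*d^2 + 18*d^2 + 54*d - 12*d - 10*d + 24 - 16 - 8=72*d^2 + 32*d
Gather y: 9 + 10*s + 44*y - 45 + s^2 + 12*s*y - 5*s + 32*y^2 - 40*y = s^2 + 5*s + 32*y^2 + y*(12*s + 4) - 36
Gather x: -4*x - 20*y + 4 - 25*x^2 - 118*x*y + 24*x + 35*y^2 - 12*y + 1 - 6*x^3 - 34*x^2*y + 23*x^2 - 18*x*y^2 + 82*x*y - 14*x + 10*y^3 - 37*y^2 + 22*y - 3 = -6*x^3 + x^2*(-34*y - 2) + x*(-18*y^2 - 36*y + 6) + 10*y^3 - 2*y^2 - 10*y + 2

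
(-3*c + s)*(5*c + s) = -15*c^2 + 2*c*s + s^2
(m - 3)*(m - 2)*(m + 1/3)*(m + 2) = m^4 - 8*m^3/3 - 5*m^2 + 32*m/3 + 4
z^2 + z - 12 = (z - 3)*(z + 4)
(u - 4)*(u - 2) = u^2 - 6*u + 8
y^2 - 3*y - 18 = (y - 6)*(y + 3)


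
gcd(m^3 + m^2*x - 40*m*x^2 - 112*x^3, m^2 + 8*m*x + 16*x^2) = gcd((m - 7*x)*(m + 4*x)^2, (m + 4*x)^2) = m^2 + 8*m*x + 16*x^2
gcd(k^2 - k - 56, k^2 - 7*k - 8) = k - 8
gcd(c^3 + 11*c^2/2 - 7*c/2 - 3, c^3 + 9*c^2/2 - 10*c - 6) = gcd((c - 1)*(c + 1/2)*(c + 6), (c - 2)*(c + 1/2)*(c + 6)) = c^2 + 13*c/2 + 3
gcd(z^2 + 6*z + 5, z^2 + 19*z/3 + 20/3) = z + 5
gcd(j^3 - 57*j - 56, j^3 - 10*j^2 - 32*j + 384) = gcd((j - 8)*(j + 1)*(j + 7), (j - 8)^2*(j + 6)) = j - 8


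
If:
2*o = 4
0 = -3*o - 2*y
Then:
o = 2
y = -3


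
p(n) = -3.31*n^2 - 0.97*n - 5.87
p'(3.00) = -20.83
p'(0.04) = -1.23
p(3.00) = -38.57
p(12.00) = -494.15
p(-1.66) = -13.38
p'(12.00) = -80.41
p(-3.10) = -34.67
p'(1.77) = -12.69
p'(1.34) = -9.84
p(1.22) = -11.98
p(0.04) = -5.91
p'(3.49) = -24.07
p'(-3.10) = 19.55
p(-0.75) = -7.00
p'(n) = -6.62*n - 0.97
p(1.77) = -17.96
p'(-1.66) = 10.02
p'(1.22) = -9.05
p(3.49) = -49.57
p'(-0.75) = 4.00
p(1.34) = -13.11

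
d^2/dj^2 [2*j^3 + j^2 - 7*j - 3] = 12*j + 2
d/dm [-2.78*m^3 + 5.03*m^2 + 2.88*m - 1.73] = -8.34*m^2 + 10.06*m + 2.88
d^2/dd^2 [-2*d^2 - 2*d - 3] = -4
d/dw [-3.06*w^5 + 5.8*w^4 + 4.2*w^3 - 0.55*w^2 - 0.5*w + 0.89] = -15.3*w^4 + 23.2*w^3 + 12.6*w^2 - 1.1*w - 0.5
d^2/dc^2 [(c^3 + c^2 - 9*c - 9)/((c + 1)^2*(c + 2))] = 2*(-3*c^3 - 33*c^2 - 81*c - 59)/(c^6 + 9*c^5 + 33*c^4 + 63*c^3 + 66*c^2 + 36*c + 8)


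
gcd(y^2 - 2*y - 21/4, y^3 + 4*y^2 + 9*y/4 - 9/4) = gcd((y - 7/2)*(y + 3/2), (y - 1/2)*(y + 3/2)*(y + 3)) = y + 3/2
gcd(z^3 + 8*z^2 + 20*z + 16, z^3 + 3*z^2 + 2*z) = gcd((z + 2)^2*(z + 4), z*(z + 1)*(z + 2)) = z + 2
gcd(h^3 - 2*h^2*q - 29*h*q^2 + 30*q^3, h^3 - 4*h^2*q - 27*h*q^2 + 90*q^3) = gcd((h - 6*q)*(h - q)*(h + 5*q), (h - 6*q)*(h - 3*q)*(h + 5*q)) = -h^2 + h*q + 30*q^2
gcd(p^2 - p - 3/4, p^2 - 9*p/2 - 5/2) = p + 1/2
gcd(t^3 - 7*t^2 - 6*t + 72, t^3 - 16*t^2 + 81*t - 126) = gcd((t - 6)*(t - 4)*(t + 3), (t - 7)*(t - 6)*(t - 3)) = t - 6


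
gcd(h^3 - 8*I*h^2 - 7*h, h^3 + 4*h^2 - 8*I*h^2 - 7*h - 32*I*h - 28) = h^2 - 8*I*h - 7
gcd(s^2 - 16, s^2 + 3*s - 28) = s - 4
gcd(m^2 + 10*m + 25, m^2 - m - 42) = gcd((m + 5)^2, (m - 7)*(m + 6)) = 1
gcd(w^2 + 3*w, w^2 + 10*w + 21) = w + 3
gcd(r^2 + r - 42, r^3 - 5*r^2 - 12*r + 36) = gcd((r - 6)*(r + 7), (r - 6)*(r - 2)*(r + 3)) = r - 6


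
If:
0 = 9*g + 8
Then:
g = -8/9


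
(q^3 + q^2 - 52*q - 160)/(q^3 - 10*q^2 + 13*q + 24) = (q^2 + 9*q + 20)/(q^2 - 2*q - 3)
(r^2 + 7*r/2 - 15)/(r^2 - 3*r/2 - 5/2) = (r + 6)/(r + 1)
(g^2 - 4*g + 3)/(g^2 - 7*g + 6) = (g - 3)/(g - 6)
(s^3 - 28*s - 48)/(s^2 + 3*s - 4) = (s^2 - 4*s - 12)/(s - 1)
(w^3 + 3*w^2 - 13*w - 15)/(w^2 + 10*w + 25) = (w^2 - 2*w - 3)/(w + 5)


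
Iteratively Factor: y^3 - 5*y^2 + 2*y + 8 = (y - 4)*(y^2 - y - 2) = (y - 4)*(y - 2)*(y + 1)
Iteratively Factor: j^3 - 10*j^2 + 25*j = (j)*(j^2 - 10*j + 25) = j*(j - 5)*(j - 5)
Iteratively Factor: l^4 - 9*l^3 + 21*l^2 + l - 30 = (l - 2)*(l^3 - 7*l^2 + 7*l + 15) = (l - 2)*(l + 1)*(l^2 - 8*l + 15) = (l - 5)*(l - 2)*(l + 1)*(l - 3)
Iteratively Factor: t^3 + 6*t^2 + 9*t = (t + 3)*(t^2 + 3*t) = t*(t + 3)*(t + 3)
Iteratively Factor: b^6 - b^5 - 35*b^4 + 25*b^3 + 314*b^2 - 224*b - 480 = (b + 4)*(b^5 - 5*b^4 - 15*b^3 + 85*b^2 - 26*b - 120) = (b + 4)^2*(b^4 - 9*b^3 + 21*b^2 + b - 30) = (b + 1)*(b + 4)^2*(b^3 - 10*b^2 + 31*b - 30) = (b - 5)*(b + 1)*(b + 4)^2*(b^2 - 5*b + 6) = (b - 5)*(b - 3)*(b + 1)*(b + 4)^2*(b - 2)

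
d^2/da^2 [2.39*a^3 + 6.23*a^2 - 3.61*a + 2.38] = 14.34*a + 12.46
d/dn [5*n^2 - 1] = 10*n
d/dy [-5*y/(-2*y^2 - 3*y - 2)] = 10*(1 - y^2)/(4*y^4 + 12*y^3 + 17*y^2 + 12*y + 4)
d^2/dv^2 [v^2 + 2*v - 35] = 2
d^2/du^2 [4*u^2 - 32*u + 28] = 8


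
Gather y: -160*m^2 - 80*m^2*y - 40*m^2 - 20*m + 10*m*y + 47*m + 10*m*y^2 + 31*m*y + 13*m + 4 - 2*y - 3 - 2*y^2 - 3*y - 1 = -200*m^2 + 40*m + y^2*(10*m - 2) + y*(-80*m^2 + 41*m - 5)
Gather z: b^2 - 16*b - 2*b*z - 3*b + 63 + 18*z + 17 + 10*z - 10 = b^2 - 19*b + z*(28 - 2*b) + 70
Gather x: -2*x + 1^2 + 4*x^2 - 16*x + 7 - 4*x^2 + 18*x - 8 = 0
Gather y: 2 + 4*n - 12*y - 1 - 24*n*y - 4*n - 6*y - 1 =y*(-24*n - 18)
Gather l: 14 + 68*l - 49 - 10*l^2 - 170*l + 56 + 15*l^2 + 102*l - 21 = 5*l^2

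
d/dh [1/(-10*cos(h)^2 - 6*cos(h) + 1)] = -2*(10*cos(h) + 3)*sin(h)/(10*cos(h)^2 + 6*cos(h) - 1)^2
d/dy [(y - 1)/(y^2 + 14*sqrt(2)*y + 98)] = (y^2 + 14*sqrt(2)*y - 2*(y - 1)*(y + 7*sqrt(2)) + 98)/(y^2 + 14*sqrt(2)*y + 98)^2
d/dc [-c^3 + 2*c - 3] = 2 - 3*c^2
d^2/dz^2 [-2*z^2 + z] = -4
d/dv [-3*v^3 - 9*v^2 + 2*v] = -9*v^2 - 18*v + 2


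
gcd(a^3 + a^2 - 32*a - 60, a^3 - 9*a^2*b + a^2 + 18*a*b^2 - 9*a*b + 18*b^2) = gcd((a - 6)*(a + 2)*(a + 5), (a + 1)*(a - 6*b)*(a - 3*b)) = 1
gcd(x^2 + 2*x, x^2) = x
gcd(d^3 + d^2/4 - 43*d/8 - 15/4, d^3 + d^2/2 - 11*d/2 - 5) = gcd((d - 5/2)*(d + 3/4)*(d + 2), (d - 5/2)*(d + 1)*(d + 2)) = d^2 - d/2 - 5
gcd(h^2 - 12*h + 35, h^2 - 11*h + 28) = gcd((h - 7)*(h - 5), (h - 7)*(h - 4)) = h - 7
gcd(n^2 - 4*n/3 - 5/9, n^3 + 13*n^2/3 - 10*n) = n - 5/3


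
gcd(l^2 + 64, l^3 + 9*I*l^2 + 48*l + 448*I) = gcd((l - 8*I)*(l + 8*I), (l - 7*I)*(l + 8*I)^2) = l + 8*I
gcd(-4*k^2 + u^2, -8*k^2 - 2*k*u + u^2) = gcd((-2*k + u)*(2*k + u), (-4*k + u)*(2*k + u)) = 2*k + u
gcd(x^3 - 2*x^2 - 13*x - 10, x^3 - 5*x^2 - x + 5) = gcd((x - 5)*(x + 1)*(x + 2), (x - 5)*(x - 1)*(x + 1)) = x^2 - 4*x - 5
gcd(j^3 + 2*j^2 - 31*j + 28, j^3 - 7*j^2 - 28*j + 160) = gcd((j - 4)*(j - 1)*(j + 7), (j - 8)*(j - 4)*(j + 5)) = j - 4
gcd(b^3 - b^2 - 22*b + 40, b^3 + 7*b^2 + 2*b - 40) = b^2 + 3*b - 10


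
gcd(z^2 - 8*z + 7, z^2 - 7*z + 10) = 1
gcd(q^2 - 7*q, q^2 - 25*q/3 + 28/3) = q - 7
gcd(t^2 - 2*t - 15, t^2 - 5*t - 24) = t + 3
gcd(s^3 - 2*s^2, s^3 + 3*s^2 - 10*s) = s^2 - 2*s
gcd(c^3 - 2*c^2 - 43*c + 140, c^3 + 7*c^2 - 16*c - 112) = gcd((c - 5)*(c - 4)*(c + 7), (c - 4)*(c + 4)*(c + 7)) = c^2 + 3*c - 28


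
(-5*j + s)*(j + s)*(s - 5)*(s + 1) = -5*j^2*s^2 + 20*j^2*s + 25*j^2 - 4*j*s^3 + 16*j*s^2 + 20*j*s + s^4 - 4*s^3 - 5*s^2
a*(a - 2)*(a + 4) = a^3 + 2*a^2 - 8*a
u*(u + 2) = u^2 + 2*u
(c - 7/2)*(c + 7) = c^2 + 7*c/2 - 49/2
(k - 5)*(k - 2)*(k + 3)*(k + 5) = k^4 + k^3 - 31*k^2 - 25*k + 150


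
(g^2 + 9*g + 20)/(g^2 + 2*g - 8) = (g + 5)/(g - 2)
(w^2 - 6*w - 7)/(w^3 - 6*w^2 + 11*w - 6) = (w^2 - 6*w - 7)/(w^3 - 6*w^2 + 11*w - 6)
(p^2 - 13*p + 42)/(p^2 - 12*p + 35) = (p - 6)/(p - 5)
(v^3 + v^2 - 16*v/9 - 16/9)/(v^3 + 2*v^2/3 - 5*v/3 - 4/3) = (v + 4/3)/(v + 1)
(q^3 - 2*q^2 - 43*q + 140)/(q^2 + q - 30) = (q^2 + 3*q - 28)/(q + 6)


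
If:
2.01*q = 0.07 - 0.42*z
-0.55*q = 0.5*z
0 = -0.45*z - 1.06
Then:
No Solution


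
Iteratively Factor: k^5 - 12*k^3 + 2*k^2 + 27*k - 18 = (k - 1)*(k^4 + k^3 - 11*k^2 - 9*k + 18) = (k - 3)*(k - 1)*(k^3 + 4*k^2 + k - 6) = (k - 3)*(k - 1)*(k + 3)*(k^2 + k - 2) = (k - 3)*(k - 1)^2*(k + 3)*(k + 2)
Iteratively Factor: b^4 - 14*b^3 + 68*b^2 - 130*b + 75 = (b - 5)*(b^3 - 9*b^2 + 23*b - 15) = (b - 5)^2*(b^2 - 4*b + 3) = (b - 5)^2*(b - 1)*(b - 3)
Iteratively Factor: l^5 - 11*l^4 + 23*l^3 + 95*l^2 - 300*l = (l + 3)*(l^4 - 14*l^3 + 65*l^2 - 100*l) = (l - 4)*(l + 3)*(l^3 - 10*l^2 + 25*l) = (l - 5)*(l - 4)*(l + 3)*(l^2 - 5*l) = l*(l - 5)*(l - 4)*(l + 3)*(l - 5)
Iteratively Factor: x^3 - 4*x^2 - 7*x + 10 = (x + 2)*(x^2 - 6*x + 5) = (x - 1)*(x + 2)*(x - 5)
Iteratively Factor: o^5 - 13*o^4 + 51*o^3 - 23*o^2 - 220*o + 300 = (o + 2)*(o^4 - 15*o^3 + 81*o^2 - 185*o + 150) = (o - 3)*(o + 2)*(o^3 - 12*o^2 + 45*o - 50) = (o - 5)*(o - 3)*(o + 2)*(o^2 - 7*o + 10) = (o - 5)*(o - 3)*(o - 2)*(o + 2)*(o - 5)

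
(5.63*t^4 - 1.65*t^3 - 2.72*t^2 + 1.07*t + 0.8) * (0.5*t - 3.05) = 2.815*t^5 - 17.9965*t^4 + 3.6725*t^3 + 8.831*t^2 - 2.8635*t - 2.44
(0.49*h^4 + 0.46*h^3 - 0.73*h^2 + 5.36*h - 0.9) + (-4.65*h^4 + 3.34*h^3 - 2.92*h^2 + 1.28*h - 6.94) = -4.16*h^4 + 3.8*h^3 - 3.65*h^2 + 6.64*h - 7.84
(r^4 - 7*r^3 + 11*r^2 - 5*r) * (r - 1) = r^5 - 8*r^4 + 18*r^3 - 16*r^2 + 5*r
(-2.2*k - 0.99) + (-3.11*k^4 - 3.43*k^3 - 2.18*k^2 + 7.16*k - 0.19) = -3.11*k^4 - 3.43*k^3 - 2.18*k^2 + 4.96*k - 1.18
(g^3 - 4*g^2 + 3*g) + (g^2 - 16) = g^3 - 3*g^2 + 3*g - 16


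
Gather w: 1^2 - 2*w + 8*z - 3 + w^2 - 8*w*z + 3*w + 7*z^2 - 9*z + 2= w^2 + w*(1 - 8*z) + 7*z^2 - z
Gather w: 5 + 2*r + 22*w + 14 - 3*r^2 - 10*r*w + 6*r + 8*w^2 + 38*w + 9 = -3*r^2 + 8*r + 8*w^2 + w*(60 - 10*r) + 28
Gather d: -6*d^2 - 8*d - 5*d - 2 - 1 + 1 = -6*d^2 - 13*d - 2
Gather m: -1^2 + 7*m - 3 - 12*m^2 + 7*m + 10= -12*m^2 + 14*m + 6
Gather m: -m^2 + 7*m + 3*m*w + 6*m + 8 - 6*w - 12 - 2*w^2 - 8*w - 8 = -m^2 + m*(3*w + 13) - 2*w^2 - 14*w - 12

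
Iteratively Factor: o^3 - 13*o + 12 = (o + 4)*(o^2 - 4*o + 3) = (o - 3)*(o + 4)*(o - 1)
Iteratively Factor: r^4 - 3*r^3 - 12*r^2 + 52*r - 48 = (r - 2)*(r^3 - r^2 - 14*r + 24) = (r - 3)*(r - 2)*(r^2 + 2*r - 8) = (r - 3)*(r - 2)*(r + 4)*(r - 2)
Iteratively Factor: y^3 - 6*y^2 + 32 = (y - 4)*(y^2 - 2*y - 8) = (y - 4)^2*(y + 2)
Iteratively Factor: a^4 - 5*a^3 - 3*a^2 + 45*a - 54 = (a + 3)*(a^3 - 8*a^2 + 21*a - 18) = (a - 2)*(a + 3)*(a^2 - 6*a + 9) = (a - 3)*(a - 2)*(a + 3)*(a - 3)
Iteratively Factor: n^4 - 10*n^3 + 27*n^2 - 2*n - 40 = (n - 5)*(n^3 - 5*n^2 + 2*n + 8) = (n - 5)*(n - 2)*(n^2 - 3*n - 4) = (n - 5)*(n - 4)*(n - 2)*(n + 1)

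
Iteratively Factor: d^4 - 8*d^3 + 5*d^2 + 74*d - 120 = (d - 4)*(d^3 - 4*d^2 - 11*d + 30) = (d - 4)*(d - 2)*(d^2 - 2*d - 15) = (d - 4)*(d - 2)*(d + 3)*(d - 5)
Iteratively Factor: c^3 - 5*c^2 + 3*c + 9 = (c - 3)*(c^2 - 2*c - 3) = (c - 3)*(c + 1)*(c - 3)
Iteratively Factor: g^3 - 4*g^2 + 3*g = (g - 1)*(g^2 - 3*g) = (g - 3)*(g - 1)*(g)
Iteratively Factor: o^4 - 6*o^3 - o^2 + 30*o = (o + 2)*(o^3 - 8*o^2 + 15*o) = (o - 5)*(o + 2)*(o^2 - 3*o) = o*(o - 5)*(o + 2)*(o - 3)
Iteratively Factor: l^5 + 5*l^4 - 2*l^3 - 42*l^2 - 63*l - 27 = (l + 3)*(l^4 + 2*l^3 - 8*l^2 - 18*l - 9) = (l + 1)*(l + 3)*(l^3 + l^2 - 9*l - 9) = (l + 1)^2*(l + 3)*(l^2 - 9) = (l - 3)*(l + 1)^2*(l + 3)*(l + 3)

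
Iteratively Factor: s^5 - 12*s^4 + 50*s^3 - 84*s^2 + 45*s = (s - 3)*(s^4 - 9*s^3 + 23*s^2 - 15*s) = (s - 3)^2*(s^3 - 6*s^2 + 5*s) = (s - 3)^2*(s - 1)*(s^2 - 5*s) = s*(s - 3)^2*(s - 1)*(s - 5)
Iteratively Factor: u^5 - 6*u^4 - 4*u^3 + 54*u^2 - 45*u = (u - 1)*(u^4 - 5*u^3 - 9*u^2 + 45*u) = (u - 1)*(u + 3)*(u^3 - 8*u^2 + 15*u) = u*(u - 1)*(u + 3)*(u^2 - 8*u + 15) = u*(u - 5)*(u - 1)*(u + 3)*(u - 3)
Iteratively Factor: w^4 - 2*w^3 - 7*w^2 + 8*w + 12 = (w - 2)*(w^3 - 7*w - 6) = (w - 2)*(w + 2)*(w^2 - 2*w - 3) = (w - 3)*(w - 2)*(w + 2)*(w + 1)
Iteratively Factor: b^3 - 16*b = (b)*(b^2 - 16) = b*(b - 4)*(b + 4)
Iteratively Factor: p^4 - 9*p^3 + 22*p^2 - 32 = (p - 2)*(p^3 - 7*p^2 + 8*p + 16) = (p - 2)*(p + 1)*(p^2 - 8*p + 16) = (p - 4)*(p - 2)*(p + 1)*(p - 4)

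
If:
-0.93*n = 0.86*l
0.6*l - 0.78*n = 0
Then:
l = 0.00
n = 0.00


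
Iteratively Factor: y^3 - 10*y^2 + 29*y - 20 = (y - 5)*(y^2 - 5*y + 4) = (y - 5)*(y - 1)*(y - 4)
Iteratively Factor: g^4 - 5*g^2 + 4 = (g + 1)*(g^3 - g^2 - 4*g + 4) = (g - 1)*(g + 1)*(g^2 - 4) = (g - 1)*(g + 1)*(g + 2)*(g - 2)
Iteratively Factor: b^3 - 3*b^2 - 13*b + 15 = (b - 5)*(b^2 + 2*b - 3) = (b - 5)*(b - 1)*(b + 3)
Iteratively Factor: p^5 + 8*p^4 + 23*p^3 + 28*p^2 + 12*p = (p)*(p^4 + 8*p^3 + 23*p^2 + 28*p + 12) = p*(p + 2)*(p^3 + 6*p^2 + 11*p + 6) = p*(p + 2)^2*(p^2 + 4*p + 3) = p*(p + 1)*(p + 2)^2*(p + 3)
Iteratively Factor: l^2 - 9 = (l + 3)*(l - 3)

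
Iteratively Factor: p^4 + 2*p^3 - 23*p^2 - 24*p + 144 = (p - 3)*(p^3 + 5*p^2 - 8*p - 48) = (p - 3)*(p + 4)*(p^2 + p - 12) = (p - 3)*(p + 4)^2*(p - 3)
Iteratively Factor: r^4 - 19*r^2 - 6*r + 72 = (r - 4)*(r^3 + 4*r^2 - 3*r - 18) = (r - 4)*(r + 3)*(r^2 + r - 6) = (r - 4)*(r + 3)^2*(r - 2)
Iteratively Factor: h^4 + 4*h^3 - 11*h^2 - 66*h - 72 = (h + 2)*(h^3 + 2*h^2 - 15*h - 36) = (h + 2)*(h + 3)*(h^2 - h - 12) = (h + 2)*(h + 3)^2*(h - 4)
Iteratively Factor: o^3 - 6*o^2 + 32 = (o - 4)*(o^2 - 2*o - 8) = (o - 4)^2*(o + 2)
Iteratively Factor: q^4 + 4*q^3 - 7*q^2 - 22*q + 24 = (q - 2)*(q^3 + 6*q^2 + 5*q - 12) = (q - 2)*(q - 1)*(q^2 + 7*q + 12) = (q - 2)*(q - 1)*(q + 4)*(q + 3)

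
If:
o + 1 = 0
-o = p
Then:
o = -1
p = 1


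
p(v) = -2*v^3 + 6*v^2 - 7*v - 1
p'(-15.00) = -1537.00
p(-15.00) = 8204.00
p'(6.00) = -151.00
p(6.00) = -259.00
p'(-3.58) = -126.86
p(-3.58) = 192.72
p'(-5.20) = -231.64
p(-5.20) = 478.86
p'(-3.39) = -116.63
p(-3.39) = 169.60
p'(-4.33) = -171.45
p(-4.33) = 304.17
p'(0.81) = -1.22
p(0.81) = -3.80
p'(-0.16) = -9.07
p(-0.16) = 0.28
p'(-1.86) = -50.08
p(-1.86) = 45.65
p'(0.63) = -1.82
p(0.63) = -3.53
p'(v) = -6*v^2 + 12*v - 7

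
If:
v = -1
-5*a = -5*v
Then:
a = -1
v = -1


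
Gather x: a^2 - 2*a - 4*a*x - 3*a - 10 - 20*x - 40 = a^2 - 5*a + x*(-4*a - 20) - 50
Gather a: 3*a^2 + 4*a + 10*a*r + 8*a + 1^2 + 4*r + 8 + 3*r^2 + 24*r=3*a^2 + a*(10*r + 12) + 3*r^2 + 28*r + 9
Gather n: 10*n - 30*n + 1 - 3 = -20*n - 2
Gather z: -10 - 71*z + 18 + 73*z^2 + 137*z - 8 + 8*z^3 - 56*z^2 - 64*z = 8*z^3 + 17*z^2 + 2*z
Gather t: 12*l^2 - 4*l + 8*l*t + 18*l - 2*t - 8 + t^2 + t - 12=12*l^2 + 14*l + t^2 + t*(8*l - 1) - 20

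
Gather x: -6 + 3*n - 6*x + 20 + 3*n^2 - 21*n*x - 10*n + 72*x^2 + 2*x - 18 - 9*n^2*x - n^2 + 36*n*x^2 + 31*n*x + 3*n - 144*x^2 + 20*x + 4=2*n^2 - 4*n + x^2*(36*n - 72) + x*(-9*n^2 + 10*n + 16)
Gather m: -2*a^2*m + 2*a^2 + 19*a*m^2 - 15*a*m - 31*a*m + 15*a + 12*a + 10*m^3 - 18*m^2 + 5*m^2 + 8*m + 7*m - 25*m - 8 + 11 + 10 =2*a^2 + 27*a + 10*m^3 + m^2*(19*a - 13) + m*(-2*a^2 - 46*a - 10) + 13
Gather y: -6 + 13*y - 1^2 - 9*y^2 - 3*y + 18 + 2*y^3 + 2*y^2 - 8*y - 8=2*y^3 - 7*y^2 + 2*y + 3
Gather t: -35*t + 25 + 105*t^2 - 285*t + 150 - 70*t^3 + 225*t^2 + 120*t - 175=-70*t^3 + 330*t^2 - 200*t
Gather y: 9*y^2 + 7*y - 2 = 9*y^2 + 7*y - 2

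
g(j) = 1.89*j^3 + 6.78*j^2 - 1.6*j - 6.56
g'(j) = 5.67*j^2 + 13.56*j - 1.6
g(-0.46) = -4.57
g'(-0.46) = -6.64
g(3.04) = 104.33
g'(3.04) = 92.02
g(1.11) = 2.60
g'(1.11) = 20.44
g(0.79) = -2.66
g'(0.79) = 12.65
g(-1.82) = 7.42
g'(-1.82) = -7.50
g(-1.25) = 2.34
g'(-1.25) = -9.69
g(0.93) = -0.66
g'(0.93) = 15.91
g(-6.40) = -214.06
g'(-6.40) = 143.86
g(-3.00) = 8.23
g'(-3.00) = 8.75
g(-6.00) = -161.12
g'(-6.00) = 121.16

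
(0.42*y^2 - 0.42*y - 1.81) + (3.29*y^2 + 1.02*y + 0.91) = 3.71*y^2 + 0.6*y - 0.9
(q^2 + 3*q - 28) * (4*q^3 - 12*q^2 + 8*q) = 4*q^5 - 140*q^3 + 360*q^2 - 224*q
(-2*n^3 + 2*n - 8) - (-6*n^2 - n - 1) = -2*n^3 + 6*n^2 + 3*n - 7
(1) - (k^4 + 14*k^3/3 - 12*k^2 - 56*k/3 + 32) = -k^4 - 14*k^3/3 + 12*k^2 + 56*k/3 - 31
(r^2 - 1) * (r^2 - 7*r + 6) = r^4 - 7*r^3 + 5*r^2 + 7*r - 6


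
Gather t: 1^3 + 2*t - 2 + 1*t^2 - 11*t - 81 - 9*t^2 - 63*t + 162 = -8*t^2 - 72*t + 80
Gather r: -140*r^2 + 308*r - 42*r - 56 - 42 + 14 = -140*r^2 + 266*r - 84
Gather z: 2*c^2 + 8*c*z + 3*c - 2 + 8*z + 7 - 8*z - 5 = 2*c^2 + 8*c*z + 3*c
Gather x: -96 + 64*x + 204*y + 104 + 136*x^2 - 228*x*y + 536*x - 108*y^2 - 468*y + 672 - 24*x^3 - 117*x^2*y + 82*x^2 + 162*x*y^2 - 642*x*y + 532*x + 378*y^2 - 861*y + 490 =-24*x^3 + x^2*(218 - 117*y) + x*(162*y^2 - 870*y + 1132) + 270*y^2 - 1125*y + 1170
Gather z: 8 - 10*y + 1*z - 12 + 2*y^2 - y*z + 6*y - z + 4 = 2*y^2 - y*z - 4*y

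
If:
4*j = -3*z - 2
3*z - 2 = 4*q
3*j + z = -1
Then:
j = -1/5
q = -4/5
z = -2/5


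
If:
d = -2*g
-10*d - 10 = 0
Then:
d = -1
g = 1/2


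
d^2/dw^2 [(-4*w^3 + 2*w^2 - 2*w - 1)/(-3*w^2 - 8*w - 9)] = 2*(214*w^3 + 1053*w^2 + 882*w - 269)/(27*w^6 + 216*w^5 + 819*w^4 + 1808*w^3 + 2457*w^2 + 1944*w + 729)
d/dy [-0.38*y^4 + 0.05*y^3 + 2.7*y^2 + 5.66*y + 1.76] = -1.52*y^3 + 0.15*y^2 + 5.4*y + 5.66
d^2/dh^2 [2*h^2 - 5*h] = 4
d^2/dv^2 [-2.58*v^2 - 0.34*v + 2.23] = -5.16000000000000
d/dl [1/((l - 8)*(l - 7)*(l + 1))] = (-(l - 8)*(l - 7) - (l - 8)*(l + 1) - (l - 7)*(l + 1))/((l - 8)^2*(l - 7)^2*(l + 1)^2)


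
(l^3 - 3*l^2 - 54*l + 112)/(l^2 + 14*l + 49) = (l^2 - 10*l + 16)/(l + 7)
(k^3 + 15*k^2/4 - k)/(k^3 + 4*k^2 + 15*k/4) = (4*k^2 + 15*k - 4)/(4*k^2 + 16*k + 15)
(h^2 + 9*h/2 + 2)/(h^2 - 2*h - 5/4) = 2*(h + 4)/(2*h - 5)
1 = 1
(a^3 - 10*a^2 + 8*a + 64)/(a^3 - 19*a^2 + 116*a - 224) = (a + 2)/(a - 7)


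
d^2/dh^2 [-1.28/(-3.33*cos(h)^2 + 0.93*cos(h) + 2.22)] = (56.775168*(1 - cos(h)^2)^2 - 11.892096*cos(h)^3 + 67.344768*cos(h)^2 + 21.141504*cos(h) - 77.914368)/(-3.33*cos(h)^2 + 0.93*cos(h) + 2.22)^3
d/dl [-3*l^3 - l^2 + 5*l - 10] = -9*l^2 - 2*l + 5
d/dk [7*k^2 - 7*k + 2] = 14*k - 7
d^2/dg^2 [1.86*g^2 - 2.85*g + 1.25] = 3.72000000000000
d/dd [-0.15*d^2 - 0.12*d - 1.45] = -0.3*d - 0.12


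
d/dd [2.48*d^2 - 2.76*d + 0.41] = 4.96*d - 2.76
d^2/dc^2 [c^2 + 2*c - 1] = 2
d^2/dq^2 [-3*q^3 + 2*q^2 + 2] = 4 - 18*q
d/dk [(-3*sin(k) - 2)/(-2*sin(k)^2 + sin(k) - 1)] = (-6*sin(k)^2 - 8*sin(k) + 5)*cos(k)/(-sin(k) - cos(2*k) + 2)^2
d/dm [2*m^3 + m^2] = 2*m*(3*m + 1)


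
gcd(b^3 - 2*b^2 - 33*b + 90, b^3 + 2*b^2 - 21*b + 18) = b^2 + 3*b - 18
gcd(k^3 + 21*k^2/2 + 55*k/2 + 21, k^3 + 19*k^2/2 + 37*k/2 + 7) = k^2 + 9*k + 14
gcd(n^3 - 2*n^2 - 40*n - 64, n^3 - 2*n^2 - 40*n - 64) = n^3 - 2*n^2 - 40*n - 64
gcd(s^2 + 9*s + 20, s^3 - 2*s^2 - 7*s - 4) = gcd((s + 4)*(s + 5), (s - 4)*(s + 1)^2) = 1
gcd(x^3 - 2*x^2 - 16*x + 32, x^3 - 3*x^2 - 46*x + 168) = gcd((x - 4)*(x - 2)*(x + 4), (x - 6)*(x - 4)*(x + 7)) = x - 4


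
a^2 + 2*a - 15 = (a - 3)*(a + 5)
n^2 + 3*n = n*(n + 3)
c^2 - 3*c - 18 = (c - 6)*(c + 3)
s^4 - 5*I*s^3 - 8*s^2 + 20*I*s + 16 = (s - 2)*(s + 2)*(s - 4*I)*(s - I)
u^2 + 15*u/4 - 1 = (u - 1/4)*(u + 4)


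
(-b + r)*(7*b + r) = -7*b^2 + 6*b*r + r^2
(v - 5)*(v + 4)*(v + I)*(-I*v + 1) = -I*v^4 + 2*v^3 + I*v^3 - 2*v^2 + 21*I*v^2 - 40*v - I*v - 20*I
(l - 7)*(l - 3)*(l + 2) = l^3 - 8*l^2 + l + 42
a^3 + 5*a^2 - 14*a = a*(a - 2)*(a + 7)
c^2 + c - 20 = (c - 4)*(c + 5)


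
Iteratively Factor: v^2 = (v)*(v)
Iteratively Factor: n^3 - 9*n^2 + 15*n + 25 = (n - 5)*(n^2 - 4*n - 5) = (n - 5)^2*(n + 1)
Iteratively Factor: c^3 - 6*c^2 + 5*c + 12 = (c - 4)*(c^2 - 2*c - 3) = (c - 4)*(c + 1)*(c - 3)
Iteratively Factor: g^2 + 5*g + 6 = (g + 3)*(g + 2)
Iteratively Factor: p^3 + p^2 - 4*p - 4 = (p + 2)*(p^2 - p - 2) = (p + 1)*(p + 2)*(p - 2)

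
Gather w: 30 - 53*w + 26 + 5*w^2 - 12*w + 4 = 5*w^2 - 65*w + 60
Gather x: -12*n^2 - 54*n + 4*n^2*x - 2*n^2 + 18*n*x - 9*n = -14*n^2 - 63*n + x*(4*n^2 + 18*n)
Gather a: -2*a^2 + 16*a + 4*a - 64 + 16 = -2*a^2 + 20*a - 48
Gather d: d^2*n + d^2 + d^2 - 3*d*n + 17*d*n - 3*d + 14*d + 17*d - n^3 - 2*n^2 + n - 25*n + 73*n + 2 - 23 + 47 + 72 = d^2*(n + 2) + d*(14*n + 28) - n^3 - 2*n^2 + 49*n + 98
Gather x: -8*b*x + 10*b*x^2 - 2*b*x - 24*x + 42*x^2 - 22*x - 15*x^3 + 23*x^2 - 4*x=-15*x^3 + x^2*(10*b + 65) + x*(-10*b - 50)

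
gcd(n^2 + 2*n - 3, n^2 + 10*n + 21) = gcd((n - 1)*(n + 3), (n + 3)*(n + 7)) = n + 3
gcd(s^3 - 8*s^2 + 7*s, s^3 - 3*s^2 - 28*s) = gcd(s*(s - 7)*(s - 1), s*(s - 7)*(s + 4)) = s^2 - 7*s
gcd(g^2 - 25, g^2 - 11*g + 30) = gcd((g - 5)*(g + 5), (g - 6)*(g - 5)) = g - 5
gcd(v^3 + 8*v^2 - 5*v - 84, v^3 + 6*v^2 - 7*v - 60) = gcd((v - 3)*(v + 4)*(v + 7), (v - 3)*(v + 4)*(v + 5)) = v^2 + v - 12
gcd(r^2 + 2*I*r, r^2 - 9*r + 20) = 1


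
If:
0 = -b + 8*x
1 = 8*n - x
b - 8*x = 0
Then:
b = 8*x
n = x/8 + 1/8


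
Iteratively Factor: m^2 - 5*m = (m)*(m - 5)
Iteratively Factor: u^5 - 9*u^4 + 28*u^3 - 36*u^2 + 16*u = (u - 2)*(u^4 - 7*u^3 + 14*u^2 - 8*u) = (u - 4)*(u - 2)*(u^3 - 3*u^2 + 2*u) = (u - 4)*(u - 2)^2*(u^2 - u) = (u - 4)*(u - 2)^2*(u - 1)*(u)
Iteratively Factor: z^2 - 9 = (z - 3)*(z + 3)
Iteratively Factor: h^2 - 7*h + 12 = (h - 3)*(h - 4)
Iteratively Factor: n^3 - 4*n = (n - 2)*(n^2 + 2*n) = n*(n - 2)*(n + 2)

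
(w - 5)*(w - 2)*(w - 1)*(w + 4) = w^4 - 4*w^3 - 15*w^2 + 58*w - 40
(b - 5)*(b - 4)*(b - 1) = b^3 - 10*b^2 + 29*b - 20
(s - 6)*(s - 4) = s^2 - 10*s + 24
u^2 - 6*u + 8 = (u - 4)*(u - 2)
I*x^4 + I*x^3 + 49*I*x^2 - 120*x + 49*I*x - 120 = (x - 8*I)*(x + 3*I)*(x + 5*I)*(I*x + I)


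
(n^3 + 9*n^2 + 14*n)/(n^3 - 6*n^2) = (n^2 + 9*n + 14)/(n*(n - 6))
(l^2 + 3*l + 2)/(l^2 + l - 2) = (l + 1)/(l - 1)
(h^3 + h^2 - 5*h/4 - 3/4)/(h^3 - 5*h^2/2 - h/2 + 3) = (4*h^3 + 4*h^2 - 5*h - 3)/(2*(2*h^3 - 5*h^2 - h + 6))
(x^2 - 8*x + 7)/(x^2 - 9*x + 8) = (x - 7)/(x - 8)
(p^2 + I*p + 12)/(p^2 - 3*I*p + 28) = (p - 3*I)/(p - 7*I)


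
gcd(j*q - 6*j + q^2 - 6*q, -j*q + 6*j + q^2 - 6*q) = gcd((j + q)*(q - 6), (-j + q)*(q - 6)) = q - 6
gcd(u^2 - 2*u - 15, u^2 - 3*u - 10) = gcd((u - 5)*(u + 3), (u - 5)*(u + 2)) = u - 5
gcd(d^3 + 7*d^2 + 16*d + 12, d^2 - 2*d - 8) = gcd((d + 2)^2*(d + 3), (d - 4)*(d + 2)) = d + 2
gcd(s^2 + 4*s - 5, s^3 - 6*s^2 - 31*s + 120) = s + 5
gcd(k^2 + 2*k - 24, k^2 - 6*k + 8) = k - 4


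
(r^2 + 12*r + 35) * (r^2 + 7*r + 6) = r^4 + 19*r^3 + 125*r^2 + 317*r + 210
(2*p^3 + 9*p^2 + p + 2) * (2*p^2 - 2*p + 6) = 4*p^5 + 14*p^4 - 4*p^3 + 56*p^2 + 2*p + 12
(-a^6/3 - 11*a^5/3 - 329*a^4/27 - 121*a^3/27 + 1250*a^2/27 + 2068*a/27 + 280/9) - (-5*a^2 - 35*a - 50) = -a^6/3 - 11*a^5/3 - 329*a^4/27 - 121*a^3/27 + 1385*a^2/27 + 3013*a/27 + 730/9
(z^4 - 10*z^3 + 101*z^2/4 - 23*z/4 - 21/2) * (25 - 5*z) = -5*z^5 + 75*z^4 - 1505*z^3/4 + 660*z^2 - 365*z/4 - 525/2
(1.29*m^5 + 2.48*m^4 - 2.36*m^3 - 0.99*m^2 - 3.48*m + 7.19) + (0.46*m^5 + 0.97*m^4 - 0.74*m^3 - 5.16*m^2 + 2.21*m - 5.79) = 1.75*m^5 + 3.45*m^4 - 3.1*m^3 - 6.15*m^2 - 1.27*m + 1.4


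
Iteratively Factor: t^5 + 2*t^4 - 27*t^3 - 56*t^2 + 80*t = (t + 4)*(t^4 - 2*t^3 - 19*t^2 + 20*t) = t*(t + 4)*(t^3 - 2*t^2 - 19*t + 20) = t*(t - 5)*(t + 4)*(t^2 + 3*t - 4) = t*(t - 5)*(t - 1)*(t + 4)*(t + 4)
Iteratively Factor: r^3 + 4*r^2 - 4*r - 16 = (r + 4)*(r^2 - 4) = (r - 2)*(r + 4)*(r + 2)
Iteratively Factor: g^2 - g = (g - 1)*(g)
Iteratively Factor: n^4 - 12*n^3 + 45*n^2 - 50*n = (n - 5)*(n^3 - 7*n^2 + 10*n) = (n - 5)^2*(n^2 - 2*n) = (n - 5)^2*(n - 2)*(n)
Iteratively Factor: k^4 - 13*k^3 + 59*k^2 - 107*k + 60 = (k - 5)*(k^3 - 8*k^2 + 19*k - 12) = (k - 5)*(k - 4)*(k^2 - 4*k + 3) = (k - 5)*(k - 4)*(k - 1)*(k - 3)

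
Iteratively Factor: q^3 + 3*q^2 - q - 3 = (q + 1)*(q^2 + 2*q - 3) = (q - 1)*(q + 1)*(q + 3)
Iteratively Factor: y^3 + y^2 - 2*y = (y)*(y^2 + y - 2) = y*(y + 2)*(y - 1)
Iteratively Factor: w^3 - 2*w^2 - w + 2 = (w + 1)*(w^2 - 3*w + 2) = (w - 1)*(w + 1)*(w - 2)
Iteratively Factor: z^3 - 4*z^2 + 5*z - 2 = (z - 2)*(z^2 - 2*z + 1) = (z - 2)*(z - 1)*(z - 1)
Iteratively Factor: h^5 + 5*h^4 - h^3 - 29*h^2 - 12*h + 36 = (h + 2)*(h^4 + 3*h^3 - 7*h^2 - 15*h + 18) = (h - 2)*(h + 2)*(h^3 + 5*h^2 + 3*h - 9) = (h - 2)*(h + 2)*(h + 3)*(h^2 + 2*h - 3) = (h - 2)*(h + 2)*(h + 3)^2*(h - 1)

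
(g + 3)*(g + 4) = g^2 + 7*g + 12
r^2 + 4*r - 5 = (r - 1)*(r + 5)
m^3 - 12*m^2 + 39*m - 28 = (m - 7)*(m - 4)*(m - 1)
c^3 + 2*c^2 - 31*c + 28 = (c - 4)*(c - 1)*(c + 7)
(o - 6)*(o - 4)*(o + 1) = o^3 - 9*o^2 + 14*o + 24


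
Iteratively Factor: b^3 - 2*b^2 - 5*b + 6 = (b - 3)*(b^2 + b - 2) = (b - 3)*(b - 1)*(b + 2)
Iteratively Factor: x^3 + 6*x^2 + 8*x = (x + 2)*(x^2 + 4*x) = x*(x + 2)*(x + 4)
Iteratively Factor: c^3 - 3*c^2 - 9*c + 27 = (c + 3)*(c^2 - 6*c + 9) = (c - 3)*(c + 3)*(c - 3)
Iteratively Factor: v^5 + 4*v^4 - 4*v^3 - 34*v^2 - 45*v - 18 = (v - 3)*(v^4 + 7*v^3 + 17*v^2 + 17*v + 6) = (v - 3)*(v + 1)*(v^3 + 6*v^2 + 11*v + 6) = (v - 3)*(v + 1)*(v + 2)*(v^2 + 4*v + 3) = (v - 3)*(v + 1)*(v + 2)*(v + 3)*(v + 1)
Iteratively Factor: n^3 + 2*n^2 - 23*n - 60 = (n + 3)*(n^2 - n - 20) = (n - 5)*(n + 3)*(n + 4)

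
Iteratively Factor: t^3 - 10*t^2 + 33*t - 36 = (t - 3)*(t^2 - 7*t + 12) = (t - 4)*(t - 3)*(t - 3)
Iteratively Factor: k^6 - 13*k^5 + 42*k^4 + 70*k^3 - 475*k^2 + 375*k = (k - 5)*(k^5 - 8*k^4 + 2*k^3 + 80*k^2 - 75*k) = (k - 5)*(k - 1)*(k^4 - 7*k^3 - 5*k^2 + 75*k) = k*(k - 5)*(k - 1)*(k^3 - 7*k^2 - 5*k + 75) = k*(k - 5)^2*(k - 1)*(k^2 - 2*k - 15) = k*(k - 5)^2*(k - 1)*(k + 3)*(k - 5)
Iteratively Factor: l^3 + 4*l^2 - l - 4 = (l - 1)*(l^2 + 5*l + 4) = (l - 1)*(l + 4)*(l + 1)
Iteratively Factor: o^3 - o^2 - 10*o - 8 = (o + 1)*(o^2 - 2*o - 8) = (o + 1)*(o + 2)*(o - 4)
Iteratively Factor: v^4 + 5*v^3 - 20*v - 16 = (v + 1)*(v^3 + 4*v^2 - 4*v - 16) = (v + 1)*(v + 4)*(v^2 - 4) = (v + 1)*(v + 2)*(v + 4)*(v - 2)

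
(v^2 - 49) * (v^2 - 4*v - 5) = v^4 - 4*v^3 - 54*v^2 + 196*v + 245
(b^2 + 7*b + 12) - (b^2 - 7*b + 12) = 14*b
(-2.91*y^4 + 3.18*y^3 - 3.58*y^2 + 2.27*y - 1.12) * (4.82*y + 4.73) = -14.0262*y^5 + 1.5633*y^4 - 2.2142*y^3 - 5.992*y^2 + 5.3387*y - 5.2976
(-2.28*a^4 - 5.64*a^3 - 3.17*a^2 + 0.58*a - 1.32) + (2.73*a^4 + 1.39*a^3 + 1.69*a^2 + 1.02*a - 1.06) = 0.45*a^4 - 4.25*a^3 - 1.48*a^2 + 1.6*a - 2.38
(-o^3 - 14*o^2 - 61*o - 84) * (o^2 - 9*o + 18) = -o^5 - 5*o^4 + 47*o^3 + 213*o^2 - 342*o - 1512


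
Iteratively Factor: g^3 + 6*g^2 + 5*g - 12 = (g + 3)*(g^2 + 3*g - 4) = (g + 3)*(g + 4)*(g - 1)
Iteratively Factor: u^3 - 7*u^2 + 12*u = (u)*(u^2 - 7*u + 12) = u*(u - 3)*(u - 4)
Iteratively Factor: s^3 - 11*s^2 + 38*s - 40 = (s - 2)*(s^2 - 9*s + 20) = (s - 4)*(s - 2)*(s - 5)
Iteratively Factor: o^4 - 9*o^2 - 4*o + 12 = (o + 2)*(o^3 - 2*o^2 - 5*o + 6) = (o + 2)^2*(o^2 - 4*o + 3) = (o - 1)*(o + 2)^2*(o - 3)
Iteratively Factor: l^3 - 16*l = (l + 4)*(l^2 - 4*l) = l*(l + 4)*(l - 4)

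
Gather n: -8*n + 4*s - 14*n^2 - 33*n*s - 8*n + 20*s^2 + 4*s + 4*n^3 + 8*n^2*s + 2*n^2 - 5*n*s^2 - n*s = 4*n^3 + n^2*(8*s - 12) + n*(-5*s^2 - 34*s - 16) + 20*s^2 + 8*s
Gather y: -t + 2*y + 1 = -t + 2*y + 1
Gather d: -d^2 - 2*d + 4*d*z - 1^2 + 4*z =-d^2 + d*(4*z - 2) + 4*z - 1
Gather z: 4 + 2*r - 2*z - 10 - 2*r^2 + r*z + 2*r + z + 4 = -2*r^2 + 4*r + z*(r - 1) - 2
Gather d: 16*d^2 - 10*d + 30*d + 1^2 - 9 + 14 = 16*d^2 + 20*d + 6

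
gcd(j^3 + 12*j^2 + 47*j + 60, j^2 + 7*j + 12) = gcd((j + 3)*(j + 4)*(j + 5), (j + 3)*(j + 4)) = j^2 + 7*j + 12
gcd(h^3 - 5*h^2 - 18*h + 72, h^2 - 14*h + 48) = h - 6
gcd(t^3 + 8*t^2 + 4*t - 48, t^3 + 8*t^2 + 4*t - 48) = t^3 + 8*t^2 + 4*t - 48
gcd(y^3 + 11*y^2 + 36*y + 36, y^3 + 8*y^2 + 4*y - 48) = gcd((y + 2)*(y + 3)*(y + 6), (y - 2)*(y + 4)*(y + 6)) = y + 6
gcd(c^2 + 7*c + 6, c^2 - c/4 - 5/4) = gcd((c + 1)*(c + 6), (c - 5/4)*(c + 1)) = c + 1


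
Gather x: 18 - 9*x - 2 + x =16 - 8*x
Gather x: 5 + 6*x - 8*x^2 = -8*x^2 + 6*x + 5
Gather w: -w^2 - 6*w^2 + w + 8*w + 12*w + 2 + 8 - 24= -7*w^2 + 21*w - 14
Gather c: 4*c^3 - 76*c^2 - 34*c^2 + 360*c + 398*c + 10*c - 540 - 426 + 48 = 4*c^3 - 110*c^2 + 768*c - 918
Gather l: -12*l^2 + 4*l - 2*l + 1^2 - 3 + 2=-12*l^2 + 2*l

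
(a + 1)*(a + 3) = a^2 + 4*a + 3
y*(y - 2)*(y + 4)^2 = y^4 + 6*y^3 - 32*y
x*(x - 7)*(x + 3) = x^3 - 4*x^2 - 21*x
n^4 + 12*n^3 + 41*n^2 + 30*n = n*(n + 1)*(n + 5)*(n + 6)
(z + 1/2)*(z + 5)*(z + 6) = z^3 + 23*z^2/2 + 71*z/2 + 15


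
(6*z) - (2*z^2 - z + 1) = -2*z^2 + 7*z - 1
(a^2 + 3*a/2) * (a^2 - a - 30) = a^4 + a^3/2 - 63*a^2/2 - 45*a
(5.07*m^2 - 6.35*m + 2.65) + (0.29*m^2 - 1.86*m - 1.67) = 5.36*m^2 - 8.21*m + 0.98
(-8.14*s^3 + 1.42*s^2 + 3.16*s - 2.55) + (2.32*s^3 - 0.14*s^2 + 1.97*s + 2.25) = -5.82*s^3 + 1.28*s^2 + 5.13*s - 0.3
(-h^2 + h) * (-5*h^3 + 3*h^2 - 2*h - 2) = 5*h^5 - 8*h^4 + 5*h^3 - 2*h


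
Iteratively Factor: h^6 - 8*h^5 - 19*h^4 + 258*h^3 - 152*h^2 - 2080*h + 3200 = (h - 2)*(h^5 - 6*h^4 - 31*h^3 + 196*h^2 + 240*h - 1600) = (h - 4)*(h - 2)*(h^4 - 2*h^3 - 39*h^2 + 40*h + 400) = (h - 5)*(h - 4)*(h - 2)*(h^3 + 3*h^2 - 24*h - 80) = (h - 5)^2*(h - 4)*(h - 2)*(h^2 + 8*h + 16) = (h - 5)^2*(h - 4)*(h - 2)*(h + 4)*(h + 4)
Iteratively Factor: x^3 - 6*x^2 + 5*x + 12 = (x - 4)*(x^2 - 2*x - 3) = (x - 4)*(x + 1)*(x - 3)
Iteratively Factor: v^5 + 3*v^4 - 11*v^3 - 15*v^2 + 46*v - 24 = (v + 4)*(v^4 - v^3 - 7*v^2 + 13*v - 6) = (v - 1)*(v + 4)*(v^3 - 7*v + 6) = (v - 1)*(v + 3)*(v + 4)*(v^2 - 3*v + 2) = (v - 2)*(v - 1)*(v + 3)*(v + 4)*(v - 1)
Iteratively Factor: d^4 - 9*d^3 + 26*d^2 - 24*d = (d - 2)*(d^3 - 7*d^2 + 12*d) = (d - 4)*(d - 2)*(d^2 - 3*d) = (d - 4)*(d - 3)*(d - 2)*(d)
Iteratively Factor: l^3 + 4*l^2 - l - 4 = (l - 1)*(l^2 + 5*l + 4) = (l - 1)*(l + 1)*(l + 4)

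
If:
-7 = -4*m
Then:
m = 7/4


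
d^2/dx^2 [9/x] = 18/x^3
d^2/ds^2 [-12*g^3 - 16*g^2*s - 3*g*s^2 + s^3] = -6*g + 6*s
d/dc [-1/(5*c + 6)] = 5/(5*c + 6)^2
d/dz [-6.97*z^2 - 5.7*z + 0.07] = -13.94*z - 5.7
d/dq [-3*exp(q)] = -3*exp(q)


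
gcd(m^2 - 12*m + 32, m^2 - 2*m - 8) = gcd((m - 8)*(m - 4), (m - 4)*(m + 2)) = m - 4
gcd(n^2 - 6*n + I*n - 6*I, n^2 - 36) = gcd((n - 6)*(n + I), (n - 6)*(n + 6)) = n - 6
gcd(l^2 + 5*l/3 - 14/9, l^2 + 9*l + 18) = 1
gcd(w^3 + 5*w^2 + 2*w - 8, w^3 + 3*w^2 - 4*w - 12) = w + 2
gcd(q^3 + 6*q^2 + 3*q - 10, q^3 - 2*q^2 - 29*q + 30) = q^2 + 4*q - 5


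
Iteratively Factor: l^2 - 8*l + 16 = (l - 4)*(l - 4)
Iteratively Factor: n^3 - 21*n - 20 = (n + 1)*(n^2 - n - 20) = (n - 5)*(n + 1)*(n + 4)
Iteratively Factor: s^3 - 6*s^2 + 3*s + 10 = (s - 2)*(s^2 - 4*s - 5) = (s - 2)*(s + 1)*(s - 5)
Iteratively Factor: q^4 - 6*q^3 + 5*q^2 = (q)*(q^3 - 6*q^2 + 5*q) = q*(q - 1)*(q^2 - 5*q) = q*(q - 5)*(q - 1)*(q)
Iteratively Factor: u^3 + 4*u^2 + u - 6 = (u + 3)*(u^2 + u - 2) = (u + 2)*(u + 3)*(u - 1)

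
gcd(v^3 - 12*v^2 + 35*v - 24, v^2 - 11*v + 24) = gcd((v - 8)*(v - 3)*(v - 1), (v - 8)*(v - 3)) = v^2 - 11*v + 24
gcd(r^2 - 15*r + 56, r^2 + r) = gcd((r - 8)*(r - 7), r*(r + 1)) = 1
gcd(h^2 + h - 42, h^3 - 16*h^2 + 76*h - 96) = h - 6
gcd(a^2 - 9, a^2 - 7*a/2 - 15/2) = 1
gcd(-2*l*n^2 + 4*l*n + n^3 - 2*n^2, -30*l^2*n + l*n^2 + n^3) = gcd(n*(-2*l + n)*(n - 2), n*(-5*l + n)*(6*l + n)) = n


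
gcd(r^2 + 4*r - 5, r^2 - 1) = r - 1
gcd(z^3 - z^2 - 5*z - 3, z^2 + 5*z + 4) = z + 1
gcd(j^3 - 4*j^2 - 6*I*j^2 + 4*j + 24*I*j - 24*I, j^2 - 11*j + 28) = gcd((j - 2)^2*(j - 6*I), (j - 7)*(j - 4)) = 1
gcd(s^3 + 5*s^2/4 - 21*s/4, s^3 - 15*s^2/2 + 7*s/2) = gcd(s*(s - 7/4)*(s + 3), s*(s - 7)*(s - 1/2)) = s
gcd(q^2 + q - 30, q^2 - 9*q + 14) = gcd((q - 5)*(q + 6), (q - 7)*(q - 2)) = 1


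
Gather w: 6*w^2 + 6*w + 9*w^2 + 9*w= 15*w^2 + 15*w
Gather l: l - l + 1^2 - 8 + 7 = 0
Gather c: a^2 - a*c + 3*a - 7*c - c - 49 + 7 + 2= a^2 + 3*a + c*(-a - 8) - 40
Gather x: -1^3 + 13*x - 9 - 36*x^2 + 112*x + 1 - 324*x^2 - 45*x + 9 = -360*x^2 + 80*x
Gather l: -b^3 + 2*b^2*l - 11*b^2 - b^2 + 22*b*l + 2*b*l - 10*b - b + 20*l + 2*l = -b^3 - 12*b^2 - 11*b + l*(2*b^2 + 24*b + 22)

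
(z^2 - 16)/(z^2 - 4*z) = (z + 4)/z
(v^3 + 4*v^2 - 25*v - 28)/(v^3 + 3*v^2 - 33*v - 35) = (v - 4)/(v - 5)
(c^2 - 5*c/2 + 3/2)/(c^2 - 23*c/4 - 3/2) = 2*(-2*c^2 + 5*c - 3)/(-4*c^2 + 23*c + 6)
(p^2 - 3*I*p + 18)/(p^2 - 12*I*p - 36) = (p + 3*I)/(p - 6*I)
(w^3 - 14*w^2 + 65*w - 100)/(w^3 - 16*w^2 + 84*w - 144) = (w^2 - 10*w + 25)/(w^2 - 12*w + 36)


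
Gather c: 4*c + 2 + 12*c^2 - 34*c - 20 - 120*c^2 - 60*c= -108*c^2 - 90*c - 18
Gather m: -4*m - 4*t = -4*m - 4*t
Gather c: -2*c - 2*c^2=-2*c^2 - 2*c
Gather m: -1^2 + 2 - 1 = 0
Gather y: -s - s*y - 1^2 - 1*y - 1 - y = -s + y*(-s - 2) - 2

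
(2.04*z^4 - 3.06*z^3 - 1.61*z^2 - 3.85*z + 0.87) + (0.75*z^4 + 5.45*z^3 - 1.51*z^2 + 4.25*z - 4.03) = 2.79*z^4 + 2.39*z^3 - 3.12*z^2 + 0.4*z - 3.16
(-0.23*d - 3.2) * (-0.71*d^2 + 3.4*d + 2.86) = 0.1633*d^3 + 1.49*d^2 - 11.5378*d - 9.152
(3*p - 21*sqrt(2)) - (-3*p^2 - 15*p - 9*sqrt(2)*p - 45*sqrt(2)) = 3*p^2 + 9*sqrt(2)*p + 18*p + 24*sqrt(2)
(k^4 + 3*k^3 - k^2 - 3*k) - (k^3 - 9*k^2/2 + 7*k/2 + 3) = k^4 + 2*k^3 + 7*k^2/2 - 13*k/2 - 3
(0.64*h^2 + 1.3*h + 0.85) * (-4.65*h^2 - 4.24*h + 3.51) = -2.976*h^4 - 8.7586*h^3 - 7.2181*h^2 + 0.959*h + 2.9835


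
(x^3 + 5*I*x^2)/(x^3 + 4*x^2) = (x + 5*I)/(x + 4)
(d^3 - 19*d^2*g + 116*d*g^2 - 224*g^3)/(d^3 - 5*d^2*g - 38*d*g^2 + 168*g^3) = (d - 8*g)/(d + 6*g)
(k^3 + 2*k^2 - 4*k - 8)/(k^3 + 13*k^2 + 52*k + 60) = (k^2 - 4)/(k^2 + 11*k + 30)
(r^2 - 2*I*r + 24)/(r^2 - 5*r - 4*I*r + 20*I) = (r^2 - 2*I*r + 24)/(r^2 - 5*r - 4*I*r + 20*I)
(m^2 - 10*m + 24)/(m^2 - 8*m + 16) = (m - 6)/(m - 4)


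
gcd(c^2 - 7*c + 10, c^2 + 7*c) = 1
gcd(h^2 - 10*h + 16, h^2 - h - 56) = h - 8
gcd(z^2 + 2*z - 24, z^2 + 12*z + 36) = z + 6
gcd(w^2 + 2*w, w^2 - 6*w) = w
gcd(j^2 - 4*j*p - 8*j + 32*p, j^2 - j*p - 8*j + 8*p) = j - 8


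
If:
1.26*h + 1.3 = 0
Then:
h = -1.03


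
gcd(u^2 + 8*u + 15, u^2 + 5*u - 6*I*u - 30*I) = u + 5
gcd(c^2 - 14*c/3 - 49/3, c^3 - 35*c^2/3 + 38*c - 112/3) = c - 7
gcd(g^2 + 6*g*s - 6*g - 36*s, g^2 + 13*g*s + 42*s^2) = g + 6*s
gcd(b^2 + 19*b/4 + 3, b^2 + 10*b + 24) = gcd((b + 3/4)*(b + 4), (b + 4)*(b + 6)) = b + 4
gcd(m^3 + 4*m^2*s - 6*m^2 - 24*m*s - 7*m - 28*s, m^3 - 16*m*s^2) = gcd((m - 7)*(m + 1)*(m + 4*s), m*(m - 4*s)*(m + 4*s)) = m + 4*s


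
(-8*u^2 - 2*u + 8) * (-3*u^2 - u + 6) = 24*u^4 + 14*u^3 - 70*u^2 - 20*u + 48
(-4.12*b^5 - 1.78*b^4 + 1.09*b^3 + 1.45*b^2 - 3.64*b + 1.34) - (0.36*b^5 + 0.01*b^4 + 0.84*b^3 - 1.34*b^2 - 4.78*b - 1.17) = -4.48*b^5 - 1.79*b^4 + 0.25*b^3 + 2.79*b^2 + 1.14*b + 2.51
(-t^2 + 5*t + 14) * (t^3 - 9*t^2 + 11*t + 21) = -t^5 + 14*t^4 - 42*t^3 - 92*t^2 + 259*t + 294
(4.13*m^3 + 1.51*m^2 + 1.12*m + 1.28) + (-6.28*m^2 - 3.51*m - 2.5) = 4.13*m^3 - 4.77*m^2 - 2.39*m - 1.22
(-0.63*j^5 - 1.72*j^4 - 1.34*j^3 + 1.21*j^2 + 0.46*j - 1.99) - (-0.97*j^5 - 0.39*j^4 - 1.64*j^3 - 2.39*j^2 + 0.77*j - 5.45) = 0.34*j^5 - 1.33*j^4 + 0.3*j^3 + 3.6*j^2 - 0.31*j + 3.46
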